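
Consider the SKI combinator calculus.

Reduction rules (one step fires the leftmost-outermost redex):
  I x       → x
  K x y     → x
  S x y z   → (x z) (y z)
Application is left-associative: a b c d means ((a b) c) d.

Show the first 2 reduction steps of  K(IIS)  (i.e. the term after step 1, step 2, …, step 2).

  start: K(IIS)
  [1] K(IS)
  [2] KS

Answer: after 2 steps: KS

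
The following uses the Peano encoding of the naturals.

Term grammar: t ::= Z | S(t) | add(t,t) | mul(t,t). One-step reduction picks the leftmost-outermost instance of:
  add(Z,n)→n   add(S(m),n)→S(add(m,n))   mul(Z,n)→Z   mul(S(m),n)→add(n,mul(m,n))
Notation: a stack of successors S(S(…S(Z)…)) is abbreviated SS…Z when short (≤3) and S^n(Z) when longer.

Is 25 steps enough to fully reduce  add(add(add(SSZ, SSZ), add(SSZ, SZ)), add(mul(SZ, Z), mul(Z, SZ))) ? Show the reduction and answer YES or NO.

Answer: YES — reaches normal form S^7(Z) in 24 ≤ 25 steps

Working:
  start: add(add(add(SSZ, SSZ), add(SSZ, SZ)), add(mul(SZ, Z), mul(Z, SZ)))
  →1  add(add(S(add(SZ, SSZ)), add(SSZ, SZ)), add(mul(SZ, Z), mul(Z, SZ)))
  →2  add(S(add(add(SZ, SSZ), add(SSZ, SZ))), add(mul(SZ, Z), mul(Z, SZ)))
  →3  S(add(add(add(SZ, SSZ), add(SSZ, SZ)), add(mul(SZ, Z), mul(Z, SZ))))
  →4  S(add(add(S(add(Z, SSZ)), add(SSZ, SZ)), add(mul(SZ, Z), mul(Z, SZ))))
  →5  S(add(S(add(add(Z, SSZ), add(SSZ, SZ))), add(mul(SZ, Z), mul(Z, SZ))))
  →6  S(S(add(add(add(Z, SSZ), add(SSZ, SZ)), add(mul(SZ, Z), mul(Z, SZ)))))
  →7  S(S(add(add(SSZ, add(SSZ, SZ)), add(mul(SZ, Z), mul(Z, SZ)))))
  →8  S(S(add(S(add(SZ, add(SSZ, SZ))), add(mul(SZ, Z), mul(Z, SZ)))))
  →9  S(S(S(add(add(SZ, add(SSZ, SZ)), add(mul(SZ, Z), mul(Z, SZ))))))
  →10  S(S(S(add(S(add(Z, add(SSZ, SZ))), add(mul(SZ, Z), mul(Z, SZ))))))
  →11  S(S(S(S(add(add(Z, add(SSZ, SZ)), add(mul(SZ, Z), mul(Z, SZ)))))))
  →12  S(S(S(S(add(add(SSZ, SZ), add(mul(SZ, Z), mul(Z, SZ)))))))
  →13  S(S(S(S(add(S(add(SZ, SZ)), add(mul(SZ, Z), mul(Z, SZ)))))))
  →14  S(S(S(S(S(add(add(SZ, SZ), add(mul(SZ, Z), mul(Z, SZ))))))))
  →15  S(S(S(S(S(add(S(add(Z, SZ)), add(mul(SZ, Z), mul(Z, SZ))))))))
  →16  S(S(S(S(S(S(add(add(Z, SZ), add(mul(SZ, Z), mul(Z, SZ)))))))))
  →17  S(S(S(S(S(S(add(SZ, add(mul(SZ, Z), mul(Z, SZ)))))))))
  →18  S(S(S(S(S(S(S(add(Z, add(mul(SZ, Z), mul(Z, SZ))))))))))
  →19  S(S(S(S(S(S(S(add(mul(SZ, Z), mul(Z, SZ)))))))))
  →20  S(S(S(S(S(S(S(add(add(Z, mul(Z, Z)), mul(Z, SZ)))))))))
  →21  S(S(S(S(S(S(S(add(mul(Z, Z), mul(Z, SZ)))))))))
  →22  S(S(S(S(S(S(S(add(Z, mul(Z, SZ)))))))))
  →23  S(S(S(S(S(S(S(mul(Z, SZ))))))))
  →24  S^7(Z)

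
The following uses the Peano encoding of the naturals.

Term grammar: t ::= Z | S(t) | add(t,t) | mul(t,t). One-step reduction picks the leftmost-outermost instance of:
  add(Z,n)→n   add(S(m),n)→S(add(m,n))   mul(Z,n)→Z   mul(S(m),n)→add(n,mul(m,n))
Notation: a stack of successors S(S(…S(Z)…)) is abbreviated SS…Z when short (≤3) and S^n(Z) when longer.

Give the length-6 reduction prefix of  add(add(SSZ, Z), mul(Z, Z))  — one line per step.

Answer: after 6 steps: S(S(mul(Z, Z)))

Reduction:
  start: add(add(SSZ, Z), mul(Z, Z))
  →1  add(S(add(SZ, Z)), mul(Z, Z))
  →2  S(add(add(SZ, Z), mul(Z, Z)))
  →3  S(add(S(add(Z, Z)), mul(Z, Z)))
  →4  S(S(add(add(Z, Z), mul(Z, Z))))
  →5  S(S(add(Z, mul(Z, Z))))
  →6  S(S(mul(Z, Z)))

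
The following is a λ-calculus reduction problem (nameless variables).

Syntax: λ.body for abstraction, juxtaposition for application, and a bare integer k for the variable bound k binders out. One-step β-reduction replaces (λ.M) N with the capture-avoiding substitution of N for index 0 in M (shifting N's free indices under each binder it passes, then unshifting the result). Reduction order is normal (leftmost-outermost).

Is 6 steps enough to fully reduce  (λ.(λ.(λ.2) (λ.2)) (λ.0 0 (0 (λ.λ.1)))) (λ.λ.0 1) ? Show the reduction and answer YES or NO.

Answer: YES — reaches normal form λ.λ.0 1 in 3 ≤ 6 steps

Reduction:
  start: (λ.(λ.(λ.2) (λ.2)) (λ.0 0 (0 (λ.λ.1)))) (λ.λ.0 1)
  [1] (λ.(λ.λ.λ.0 1) (λ.λ.λ.0 1)) (λ.0 0 (0 (λ.λ.1)))
  [2] (λ.λ.λ.0 1) (λ.λ.λ.0 1)
  [3] λ.λ.0 1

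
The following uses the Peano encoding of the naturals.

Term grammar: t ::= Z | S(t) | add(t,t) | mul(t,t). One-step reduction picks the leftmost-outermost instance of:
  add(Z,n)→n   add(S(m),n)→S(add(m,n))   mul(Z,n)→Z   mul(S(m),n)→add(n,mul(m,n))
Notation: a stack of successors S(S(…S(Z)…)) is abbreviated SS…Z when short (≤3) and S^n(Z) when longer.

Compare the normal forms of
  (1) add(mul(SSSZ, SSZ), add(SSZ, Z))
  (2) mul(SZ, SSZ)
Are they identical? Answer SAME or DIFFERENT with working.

Term A:
  start: add(mul(SSSZ, SSZ), add(SSZ, Z))
  step 1: add(add(SSZ, mul(SSZ, SSZ)), add(SSZ, Z))
  step 2: add(S(add(SZ, mul(SSZ, SSZ))), add(SSZ, Z))
  step 3: S(add(add(SZ, mul(SSZ, SSZ)), add(SSZ, Z)))
  step 4: S(add(S(add(Z, mul(SSZ, SSZ))), add(SSZ, Z)))
  step 5: S(S(add(add(Z, mul(SSZ, SSZ)), add(SSZ, Z))))
  step 6: S(S(add(mul(SSZ, SSZ), add(SSZ, Z))))
  step 7: S(S(add(add(SSZ, mul(SZ, SSZ)), add(SSZ, Z))))
  step 8: S(S(add(S(add(SZ, mul(SZ, SSZ))), add(SSZ, Z))))
  step 9: S(S(S(add(add(SZ, mul(SZ, SSZ)), add(SSZ, Z)))))
  step 10: S(S(S(add(S(add(Z, mul(SZ, SSZ))), add(SSZ, Z)))))
  step 11: S(S(S(S(add(add(Z, mul(SZ, SSZ)), add(SSZ, Z))))))
  step 12: S(S(S(S(add(mul(SZ, SSZ), add(SSZ, Z))))))
  step 13: S(S(S(S(add(add(SSZ, mul(Z, SSZ)), add(SSZ, Z))))))
  step 14: S(S(S(S(add(S(add(SZ, mul(Z, SSZ))), add(SSZ, Z))))))
  step 15: S(S(S(S(S(add(add(SZ, mul(Z, SSZ)), add(SSZ, Z)))))))
  step 16: S(S(S(S(S(add(S(add(Z, mul(Z, SSZ))), add(SSZ, Z)))))))
  step 17: S(S(S(S(S(S(add(add(Z, mul(Z, SSZ)), add(SSZ, Z))))))))
  step 18: S(S(S(S(S(S(add(mul(Z, SSZ), add(SSZ, Z))))))))
  step 19: S(S(S(S(S(S(add(Z, add(SSZ, Z))))))))
  step 20: S(S(S(S(S(S(add(SSZ, Z)))))))
  step 21: S(S(S(S(S(S(S(add(SZ, Z))))))))
  step 22: S(S(S(S(S(S(S(S(add(Z, Z)))))))))
  step 23: S^8(Z)

Term B:
  start: mul(SZ, SSZ)
  step 1: add(SSZ, mul(Z, SSZ))
  step 2: S(add(SZ, mul(Z, SSZ)))
  step 3: S(S(add(Z, mul(Z, SSZ))))
  step 4: S(S(mul(Z, SSZ)))
  step 5: SSZ

Answer: DIFFERENT — A ⇓ S^8(Z), B ⇓ SSZ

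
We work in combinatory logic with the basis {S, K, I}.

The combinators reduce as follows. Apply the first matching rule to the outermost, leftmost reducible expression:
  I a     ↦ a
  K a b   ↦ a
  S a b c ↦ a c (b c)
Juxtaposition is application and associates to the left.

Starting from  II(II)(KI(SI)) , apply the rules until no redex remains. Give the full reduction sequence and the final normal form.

Answer: normal form = I  (in 5 steps)

Derivation:
  start: II(II)(KI(SI))
  step 1: I(II)(KI(SI))
  step 2: II(KI(SI))
  step 3: I(KI(SI))
  step 4: KI(SI)
  step 5: I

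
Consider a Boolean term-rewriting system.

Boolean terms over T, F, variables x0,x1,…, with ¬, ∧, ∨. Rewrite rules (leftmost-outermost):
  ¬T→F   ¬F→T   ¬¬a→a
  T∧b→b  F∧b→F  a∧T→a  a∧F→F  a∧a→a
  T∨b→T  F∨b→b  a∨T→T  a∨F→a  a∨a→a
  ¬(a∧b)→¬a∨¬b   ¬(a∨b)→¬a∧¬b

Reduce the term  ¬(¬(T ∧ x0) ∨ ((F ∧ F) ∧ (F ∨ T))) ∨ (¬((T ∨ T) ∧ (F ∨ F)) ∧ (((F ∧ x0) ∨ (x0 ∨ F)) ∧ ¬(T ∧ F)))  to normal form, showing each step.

Answer: normal form = x0  (in 27 steps)

Reduction:
  start: ¬(¬(T ∧ x0) ∨ ((F ∧ F) ∧ (F ∨ T))) ∨ (¬((T ∨ T) ∧ (F ∨ F)) ∧ (((F ∧ x0) ∨ (x0 ∨ F)) ∧ ¬(T ∧ F)))
  →1  (¬¬(T ∧ x0) ∧ ¬((F ∧ F) ∧ (F ∨ T))) ∨ (¬((T ∨ T) ∧ (F ∨ F)) ∧ (((F ∧ x0) ∨ (x0 ∨ F)) ∧ ¬(T ∧ F)))
  →2  ((T ∧ x0) ∧ ¬((F ∧ F) ∧ (F ∨ T))) ∨ (¬((T ∨ T) ∧ (F ∨ F)) ∧ (((F ∧ x0) ∨ (x0 ∨ F)) ∧ ¬(T ∧ F)))
  →3  (x0 ∧ ¬((F ∧ F) ∧ (F ∨ T))) ∨ (¬((T ∨ T) ∧ (F ∨ F)) ∧ (((F ∧ x0) ∨ (x0 ∨ F)) ∧ ¬(T ∧ F)))
  →4  (x0 ∧ (¬(F ∧ F) ∨ ¬(F ∨ T))) ∨ (¬((T ∨ T) ∧ (F ∨ F)) ∧ (((F ∧ x0) ∨ (x0 ∨ F)) ∧ ¬(T ∧ F)))
  →5  (x0 ∧ ((¬F ∨ ¬F) ∨ ¬(F ∨ T))) ∨ (¬((T ∨ T) ∧ (F ∨ F)) ∧ (((F ∧ x0) ∨ (x0 ∨ F)) ∧ ¬(T ∧ F)))
  →6  (x0 ∧ (¬F ∨ ¬(F ∨ T))) ∨ (¬((T ∨ T) ∧ (F ∨ F)) ∧ (((F ∧ x0) ∨ (x0 ∨ F)) ∧ ¬(T ∧ F)))
  →7  (x0 ∧ (T ∨ ¬(F ∨ T))) ∨ (¬((T ∨ T) ∧ (F ∨ F)) ∧ (((F ∧ x0) ∨ (x0 ∨ F)) ∧ ¬(T ∧ F)))
  →8  (x0 ∧ T) ∨ (¬((T ∨ T) ∧ (F ∨ F)) ∧ (((F ∧ x0) ∨ (x0 ∨ F)) ∧ ¬(T ∧ F)))
  →9  x0 ∨ (¬((T ∨ T) ∧ (F ∨ F)) ∧ (((F ∧ x0) ∨ (x0 ∨ F)) ∧ ¬(T ∧ F)))
  →10  x0 ∨ ((¬(T ∨ T) ∨ ¬(F ∨ F)) ∧ (((F ∧ x0) ∨ (x0 ∨ F)) ∧ ¬(T ∧ F)))
  →11  x0 ∨ (((¬T ∧ ¬T) ∨ ¬(F ∨ F)) ∧ (((F ∧ x0) ∨ (x0 ∨ F)) ∧ ¬(T ∧ F)))
  →12  x0 ∨ ((¬T ∨ ¬(F ∨ F)) ∧ (((F ∧ x0) ∨ (x0 ∨ F)) ∧ ¬(T ∧ F)))
  →13  x0 ∨ ((F ∨ ¬(F ∨ F)) ∧ (((F ∧ x0) ∨ (x0 ∨ F)) ∧ ¬(T ∧ F)))
  →14  x0 ∨ (¬(F ∨ F) ∧ (((F ∧ x0) ∨ (x0 ∨ F)) ∧ ¬(T ∧ F)))
  →15  x0 ∨ ((¬F ∧ ¬F) ∧ (((F ∧ x0) ∨ (x0 ∨ F)) ∧ ¬(T ∧ F)))
  →16  x0 ∨ (¬F ∧ (((F ∧ x0) ∨ (x0 ∨ F)) ∧ ¬(T ∧ F)))
  →17  x0 ∨ (T ∧ (((F ∧ x0) ∨ (x0 ∨ F)) ∧ ¬(T ∧ F)))
  →18  x0 ∨ (((F ∧ x0) ∨ (x0 ∨ F)) ∧ ¬(T ∧ F))
  →19  x0 ∨ ((F ∨ (x0 ∨ F)) ∧ ¬(T ∧ F))
  →20  x0 ∨ ((x0 ∨ F) ∧ ¬(T ∧ F))
  →21  x0 ∨ (x0 ∧ ¬(T ∧ F))
  →22  x0 ∨ (x0 ∧ (¬T ∨ ¬F))
  →23  x0 ∨ (x0 ∧ (F ∨ ¬F))
  →24  x0 ∨ (x0 ∧ ¬F)
  →25  x0 ∨ (x0 ∧ T)
  →26  x0 ∨ x0
  →27  x0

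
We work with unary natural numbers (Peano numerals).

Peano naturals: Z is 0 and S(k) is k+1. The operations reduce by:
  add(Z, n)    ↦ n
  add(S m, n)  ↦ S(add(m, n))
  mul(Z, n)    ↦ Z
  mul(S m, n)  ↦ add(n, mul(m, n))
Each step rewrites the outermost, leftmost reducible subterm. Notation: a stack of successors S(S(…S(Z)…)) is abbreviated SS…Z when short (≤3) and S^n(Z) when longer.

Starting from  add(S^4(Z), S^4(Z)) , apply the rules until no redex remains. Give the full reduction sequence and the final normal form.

Answer: normal form = S^8(Z)  (in 5 steps)

Derivation:
  start: add(S^4(Z), S^4(Z))
  step 1: S(add(SSSZ, S^4(Z)))
  step 2: S(S(add(SSZ, S^4(Z))))
  step 3: S(S(S(add(SZ, S^4(Z)))))
  step 4: S(S(S(S(add(Z, S^4(Z))))))
  step 5: S^8(Z)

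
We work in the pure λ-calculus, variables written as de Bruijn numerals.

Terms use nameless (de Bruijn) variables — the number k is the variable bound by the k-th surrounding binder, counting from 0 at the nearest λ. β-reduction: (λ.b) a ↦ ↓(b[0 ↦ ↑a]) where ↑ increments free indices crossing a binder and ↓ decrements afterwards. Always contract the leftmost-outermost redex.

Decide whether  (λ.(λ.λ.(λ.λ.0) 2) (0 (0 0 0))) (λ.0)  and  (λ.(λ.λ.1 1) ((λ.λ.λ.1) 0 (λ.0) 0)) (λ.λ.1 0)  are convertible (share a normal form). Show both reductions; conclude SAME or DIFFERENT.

Term A:
  start: (λ.(λ.λ.(λ.λ.0) 2) (0 (0 0 0))) (λ.0)
  →1  (λ.λ.(λ.λ.0) (λ.0)) ((λ.0) ((λ.0) (λ.0) (λ.0)))
  →2  λ.(λ.λ.0) (λ.0)
  →3  λ.λ.0

Term B:
  start: (λ.(λ.λ.1 1) ((λ.λ.λ.1) 0 (λ.0) 0)) (λ.λ.1 0)
  →1  (λ.λ.1 1) ((λ.λ.λ.1) (λ.λ.1 0) (λ.0) (λ.λ.1 0))
  →2  λ.(λ.λ.λ.1) (λ.λ.1 0) (λ.0) (λ.λ.1 0) ((λ.λ.λ.1) (λ.λ.1 0) (λ.0) (λ.λ.1 0))
  →3  λ.(λ.λ.1) (λ.0) (λ.λ.1 0) ((λ.λ.λ.1) (λ.λ.1 0) (λ.0) (λ.λ.1 0))
  →4  λ.(λ.λ.0) (λ.λ.1 0) ((λ.λ.λ.1) (λ.λ.1 0) (λ.0) (λ.λ.1 0))
  →5  λ.(λ.0) ((λ.λ.λ.1) (λ.λ.1 0) (λ.0) (λ.λ.1 0))
  →6  λ.(λ.λ.λ.1) (λ.λ.1 0) (λ.0) (λ.λ.1 0)
  →7  λ.(λ.λ.1) (λ.0) (λ.λ.1 0)
  →8  λ.(λ.λ.0) (λ.λ.1 0)
  →9  λ.λ.0

Answer: SAME — A ⇓ λ.λ.0, B ⇓ λ.λ.0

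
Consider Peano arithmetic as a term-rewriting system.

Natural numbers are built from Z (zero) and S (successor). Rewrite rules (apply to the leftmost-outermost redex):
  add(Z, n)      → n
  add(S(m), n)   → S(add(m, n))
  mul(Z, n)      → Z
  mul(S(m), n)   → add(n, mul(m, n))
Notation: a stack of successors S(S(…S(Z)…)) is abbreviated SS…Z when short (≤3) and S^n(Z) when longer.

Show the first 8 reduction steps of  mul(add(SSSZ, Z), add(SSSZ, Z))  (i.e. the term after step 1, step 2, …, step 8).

  start: mul(add(SSSZ, Z), add(SSSZ, Z))
  step 1: mul(S(add(SSZ, Z)), add(SSSZ, Z))
  step 2: add(add(SSSZ, Z), mul(add(SSZ, Z), add(SSSZ, Z)))
  step 3: add(S(add(SSZ, Z)), mul(add(SSZ, Z), add(SSSZ, Z)))
  step 4: S(add(add(SSZ, Z), mul(add(SSZ, Z), add(SSSZ, Z))))
  step 5: S(add(S(add(SZ, Z)), mul(add(SSZ, Z), add(SSSZ, Z))))
  step 6: S(S(add(add(SZ, Z), mul(add(SSZ, Z), add(SSSZ, Z)))))
  step 7: S(S(add(S(add(Z, Z)), mul(add(SSZ, Z), add(SSSZ, Z)))))
  step 8: S(S(S(add(add(Z, Z), mul(add(SSZ, Z), add(SSSZ, Z))))))

Answer: after 8 steps: S(S(S(add(add(Z, Z), mul(add(SSZ, Z), add(SSSZ, Z))))))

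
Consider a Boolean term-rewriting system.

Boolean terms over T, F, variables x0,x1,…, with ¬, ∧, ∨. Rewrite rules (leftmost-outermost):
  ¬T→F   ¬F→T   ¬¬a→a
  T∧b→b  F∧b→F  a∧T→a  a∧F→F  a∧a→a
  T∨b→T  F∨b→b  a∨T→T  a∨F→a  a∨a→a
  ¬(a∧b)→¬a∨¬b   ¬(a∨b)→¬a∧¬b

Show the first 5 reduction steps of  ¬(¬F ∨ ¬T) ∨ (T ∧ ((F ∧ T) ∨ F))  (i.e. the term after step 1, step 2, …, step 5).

Answer: after 5 steps: (F ∧ T) ∨ F

Derivation:
  start: ¬(¬F ∨ ¬T) ∨ (T ∧ ((F ∧ T) ∨ F))
  [1] (¬¬F ∧ ¬¬T) ∨ (T ∧ ((F ∧ T) ∨ F))
  [2] (F ∧ ¬¬T) ∨ (T ∧ ((F ∧ T) ∨ F))
  [3] F ∨ (T ∧ ((F ∧ T) ∨ F))
  [4] T ∧ ((F ∧ T) ∨ F)
  [5] (F ∧ T) ∨ F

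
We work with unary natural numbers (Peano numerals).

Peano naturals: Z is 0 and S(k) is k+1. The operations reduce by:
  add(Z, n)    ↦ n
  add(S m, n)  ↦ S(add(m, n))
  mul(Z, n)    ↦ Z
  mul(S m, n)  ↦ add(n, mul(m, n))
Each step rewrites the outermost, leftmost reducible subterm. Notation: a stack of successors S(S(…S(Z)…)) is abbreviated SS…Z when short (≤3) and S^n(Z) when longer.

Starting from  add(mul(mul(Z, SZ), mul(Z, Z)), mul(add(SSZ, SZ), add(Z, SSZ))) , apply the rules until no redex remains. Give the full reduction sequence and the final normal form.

Answer: normal form = S^6(Z)  (in 22 steps)

Working:
  start: add(mul(mul(Z, SZ), mul(Z, Z)), mul(add(SSZ, SZ), add(Z, SSZ)))
  [1] add(mul(Z, mul(Z, Z)), mul(add(SSZ, SZ), add(Z, SSZ)))
  [2] add(Z, mul(add(SSZ, SZ), add(Z, SSZ)))
  [3] mul(add(SSZ, SZ), add(Z, SSZ))
  [4] mul(S(add(SZ, SZ)), add(Z, SSZ))
  [5] add(add(Z, SSZ), mul(add(SZ, SZ), add(Z, SSZ)))
  [6] add(SSZ, mul(add(SZ, SZ), add(Z, SSZ)))
  [7] S(add(SZ, mul(add(SZ, SZ), add(Z, SSZ))))
  [8] S(S(add(Z, mul(add(SZ, SZ), add(Z, SSZ)))))
  [9] S(S(mul(add(SZ, SZ), add(Z, SSZ))))
  [10] S(S(mul(S(add(Z, SZ)), add(Z, SSZ))))
  [11] S(S(add(add(Z, SSZ), mul(add(Z, SZ), add(Z, SSZ)))))
  [12] S(S(add(SSZ, mul(add(Z, SZ), add(Z, SSZ)))))
  [13] S(S(S(add(SZ, mul(add(Z, SZ), add(Z, SSZ))))))
  [14] S(S(S(S(add(Z, mul(add(Z, SZ), add(Z, SSZ)))))))
  [15] S(S(S(S(mul(add(Z, SZ), add(Z, SSZ))))))
  [16] S(S(S(S(mul(SZ, add(Z, SSZ))))))
  [17] S(S(S(S(add(add(Z, SSZ), mul(Z, add(Z, SSZ)))))))
  [18] S(S(S(S(add(SSZ, mul(Z, add(Z, SSZ)))))))
  [19] S(S(S(S(S(add(SZ, mul(Z, add(Z, SSZ))))))))
  [20] S(S(S(S(S(S(add(Z, mul(Z, add(Z, SSZ)))))))))
  [21] S(S(S(S(S(S(mul(Z, add(Z, SSZ))))))))
  [22] S^6(Z)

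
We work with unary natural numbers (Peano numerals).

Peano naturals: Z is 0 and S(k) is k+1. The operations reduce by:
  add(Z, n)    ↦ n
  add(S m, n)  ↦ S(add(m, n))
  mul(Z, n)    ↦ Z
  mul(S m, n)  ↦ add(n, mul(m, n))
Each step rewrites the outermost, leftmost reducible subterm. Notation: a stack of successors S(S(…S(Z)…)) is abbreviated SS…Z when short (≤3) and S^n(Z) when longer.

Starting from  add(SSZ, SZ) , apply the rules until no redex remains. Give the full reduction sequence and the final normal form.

Answer: normal form = SSSZ  (in 3 steps)

Reduction:
  start: add(SSZ, SZ)
  step 1: S(add(SZ, SZ))
  step 2: S(S(add(Z, SZ)))
  step 3: SSSZ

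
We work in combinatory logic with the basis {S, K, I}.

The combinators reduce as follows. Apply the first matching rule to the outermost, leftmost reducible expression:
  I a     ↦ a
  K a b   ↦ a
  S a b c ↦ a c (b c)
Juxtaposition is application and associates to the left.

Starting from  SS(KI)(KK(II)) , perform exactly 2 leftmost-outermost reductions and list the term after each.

  start: SS(KI)(KK(II))
  →1  S(KK(II))(KI(KK(II)))
  →2  SK(KI(KK(II)))

Answer: after 2 steps: SK(KI(KK(II)))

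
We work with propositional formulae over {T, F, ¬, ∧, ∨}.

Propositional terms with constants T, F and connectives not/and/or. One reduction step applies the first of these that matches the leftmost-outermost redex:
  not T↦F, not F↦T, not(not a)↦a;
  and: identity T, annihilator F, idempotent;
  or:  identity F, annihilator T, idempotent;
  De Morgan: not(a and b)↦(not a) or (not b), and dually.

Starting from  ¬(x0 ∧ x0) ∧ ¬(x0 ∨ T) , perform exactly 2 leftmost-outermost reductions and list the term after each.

  start: ¬(x0 ∧ x0) ∧ ¬(x0 ∨ T)
  [1] (¬x0 ∨ ¬x0) ∧ ¬(x0 ∨ T)
  [2] ¬x0 ∧ ¬(x0 ∨ T)

Answer: after 2 steps: ¬x0 ∧ ¬(x0 ∨ T)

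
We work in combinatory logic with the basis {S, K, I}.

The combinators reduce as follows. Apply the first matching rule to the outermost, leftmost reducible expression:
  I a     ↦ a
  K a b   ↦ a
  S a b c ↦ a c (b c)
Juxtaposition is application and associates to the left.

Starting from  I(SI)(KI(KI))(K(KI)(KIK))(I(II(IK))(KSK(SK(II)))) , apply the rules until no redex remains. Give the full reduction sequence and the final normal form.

Answer: normal form = K(S(SKI))  (in 12 steps)

Reduction:
  start: I(SI)(KI(KI))(K(KI)(KIK))(I(II(IK))(KSK(SK(II))))
  →1  SI(KI(KI))(K(KI)(KIK))(I(II(IK))(KSK(SK(II))))
  →2  I(K(KI)(KIK))(KI(KI)(K(KI)(KIK)))(I(II(IK))(KSK(SK(II))))
  →3  K(KI)(KIK)(KI(KI)(K(KI)(KIK)))(I(II(IK))(KSK(SK(II))))
  →4  KI(KI(KI)(K(KI)(KIK)))(I(II(IK))(KSK(SK(II))))
  →5  I(I(II(IK))(KSK(SK(II))))
  →6  I(II(IK))(KSK(SK(II)))
  →7  II(IK)(KSK(SK(II)))
  →8  I(IK)(KSK(SK(II)))
  →9  IK(KSK(SK(II)))
  →10  K(KSK(SK(II)))
  →11  K(S(SK(II)))
  →12  K(S(SKI))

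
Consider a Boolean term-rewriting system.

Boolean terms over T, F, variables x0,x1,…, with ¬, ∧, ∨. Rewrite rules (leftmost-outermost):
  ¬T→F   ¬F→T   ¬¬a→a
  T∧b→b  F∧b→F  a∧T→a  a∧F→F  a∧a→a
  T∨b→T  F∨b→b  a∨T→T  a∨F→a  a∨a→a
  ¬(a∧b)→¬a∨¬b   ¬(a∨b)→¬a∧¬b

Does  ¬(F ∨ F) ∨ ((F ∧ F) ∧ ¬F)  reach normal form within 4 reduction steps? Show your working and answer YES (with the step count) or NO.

  start: ¬(F ∨ F) ∨ ((F ∧ F) ∧ ¬F)
  step 1: (¬F ∧ ¬F) ∨ ((F ∧ F) ∧ ¬F)
  step 2: ¬F ∨ ((F ∧ F) ∧ ¬F)
  step 3: T ∨ ((F ∧ F) ∧ ¬F)
  step 4: T

Answer: YES — reaches normal form T in 4 ≤ 4 steps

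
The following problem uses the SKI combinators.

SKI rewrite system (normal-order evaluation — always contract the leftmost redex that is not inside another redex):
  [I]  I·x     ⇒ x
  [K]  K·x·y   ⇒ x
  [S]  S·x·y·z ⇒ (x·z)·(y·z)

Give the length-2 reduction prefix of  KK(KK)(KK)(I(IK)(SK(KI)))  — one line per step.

  start: KK(KK)(KK)(I(IK)(SK(KI)))
  step 1: K(KK)(I(IK)(SK(KI)))
  step 2: KK

Answer: after 2 steps: KK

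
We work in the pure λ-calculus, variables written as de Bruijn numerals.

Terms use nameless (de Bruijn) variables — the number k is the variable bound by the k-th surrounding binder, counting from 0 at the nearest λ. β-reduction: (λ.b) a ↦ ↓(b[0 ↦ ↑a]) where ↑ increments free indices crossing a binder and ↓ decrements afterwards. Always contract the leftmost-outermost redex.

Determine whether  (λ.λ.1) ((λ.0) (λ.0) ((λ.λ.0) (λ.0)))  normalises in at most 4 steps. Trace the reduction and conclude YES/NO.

Answer: YES — reaches normal form λ.λ.0 in 4 ≤ 4 steps

Working:
  start: (λ.λ.1) ((λ.0) (λ.0) ((λ.λ.0) (λ.0)))
  [1] λ.(λ.0) (λ.0) ((λ.λ.0) (λ.0))
  [2] λ.(λ.0) ((λ.λ.0) (λ.0))
  [3] λ.(λ.λ.0) (λ.0)
  [4] λ.λ.0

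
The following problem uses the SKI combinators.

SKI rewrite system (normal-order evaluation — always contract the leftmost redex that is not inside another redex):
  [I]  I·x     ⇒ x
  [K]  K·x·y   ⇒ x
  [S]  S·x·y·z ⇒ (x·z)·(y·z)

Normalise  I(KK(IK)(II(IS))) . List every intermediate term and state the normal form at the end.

Answer: normal form = KS  (in 5 steps)

Derivation:
  start: I(KK(IK)(II(IS)))
  step 1: KK(IK)(II(IS))
  step 2: K(II(IS))
  step 3: K(I(IS))
  step 4: K(IS)
  step 5: KS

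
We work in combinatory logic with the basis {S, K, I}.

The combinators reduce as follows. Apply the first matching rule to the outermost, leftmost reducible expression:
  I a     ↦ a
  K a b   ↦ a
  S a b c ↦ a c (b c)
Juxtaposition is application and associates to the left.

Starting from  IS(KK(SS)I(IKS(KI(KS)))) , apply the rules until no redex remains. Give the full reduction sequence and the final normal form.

  start: IS(KK(SS)I(IKS(KI(KS))))
  [1] S(KK(SS)I(IKS(KI(KS))))
  [2] S(KI(IKS(KI(KS))))
  [3] SI

Answer: normal form = SI  (in 3 steps)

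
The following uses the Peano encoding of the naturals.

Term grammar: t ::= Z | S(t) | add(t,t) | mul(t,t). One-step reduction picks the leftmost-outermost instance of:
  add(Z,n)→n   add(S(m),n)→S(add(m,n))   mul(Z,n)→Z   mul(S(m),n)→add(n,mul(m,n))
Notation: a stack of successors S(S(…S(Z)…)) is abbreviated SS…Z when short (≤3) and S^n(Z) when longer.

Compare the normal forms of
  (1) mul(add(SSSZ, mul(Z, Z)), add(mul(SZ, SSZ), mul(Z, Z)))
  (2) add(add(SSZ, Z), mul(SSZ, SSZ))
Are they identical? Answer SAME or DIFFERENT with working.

Answer: SAME — A ⇓ S^6(Z), B ⇓ S^6(Z)

Reduction:
Term A:
  start: mul(add(SSSZ, mul(Z, Z)), add(mul(SZ, SSZ), mul(Z, Z)))
  [1] mul(S(add(SSZ, mul(Z, Z))), add(mul(SZ, SSZ), mul(Z, Z)))
  [2] add(add(mul(SZ, SSZ), mul(Z, Z)), mul(add(SSZ, mul(Z, Z)), add(mul(SZ, SSZ), mul(Z, Z))))
  [3] add(add(add(SSZ, mul(Z, SSZ)), mul(Z, Z)), mul(add(SSZ, mul(Z, Z)), add(mul(SZ, SSZ), mul(Z, Z))))
  [4] add(add(S(add(SZ, mul(Z, SSZ))), mul(Z, Z)), mul(add(SSZ, mul(Z, Z)), add(mul(SZ, SSZ), mul(Z, Z))))
  [5] add(S(add(add(SZ, mul(Z, SSZ)), mul(Z, Z))), mul(add(SSZ, mul(Z, Z)), add(mul(SZ, SSZ), mul(Z, Z))))
  [6] S(add(add(add(SZ, mul(Z, SSZ)), mul(Z, Z)), mul(add(SSZ, mul(Z, Z)), add(mul(SZ, SSZ), mul(Z, Z)))))
  [7] S(add(add(S(add(Z, mul(Z, SSZ))), mul(Z, Z)), mul(add(SSZ, mul(Z, Z)), add(mul(SZ, SSZ), mul(Z, Z)))))
  [8] S(add(S(add(add(Z, mul(Z, SSZ)), mul(Z, Z))), mul(add(SSZ, mul(Z, Z)), add(mul(SZ, SSZ), mul(Z, Z)))))
  [9] S(S(add(add(add(Z, mul(Z, SSZ)), mul(Z, Z)), mul(add(SSZ, mul(Z, Z)), add(mul(SZ, SSZ), mul(Z, Z))))))
  [10] S(S(add(add(mul(Z, SSZ), mul(Z, Z)), mul(add(SSZ, mul(Z, Z)), add(mul(SZ, SSZ), mul(Z, Z))))))
  [11] S(S(add(add(Z, mul(Z, Z)), mul(add(SSZ, mul(Z, Z)), add(mul(SZ, SSZ), mul(Z, Z))))))
  [12] S(S(add(mul(Z, Z), mul(add(SSZ, mul(Z, Z)), add(mul(SZ, SSZ), mul(Z, Z))))))
  [13] S(S(add(Z, mul(add(SSZ, mul(Z, Z)), add(mul(SZ, SSZ), mul(Z, Z))))))
  [14] S(S(mul(add(SSZ, mul(Z, Z)), add(mul(SZ, SSZ), mul(Z, Z)))))
  [15] S(S(mul(S(add(SZ, mul(Z, Z))), add(mul(SZ, SSZ), mul(Z, Z)))))
  [16] S(S(add(add(mul(SZ, SSZ), mul(Z, Z)), mul(add(SZ, mul(Z, Z)), add(mul(SZ, SSZ), mul(Z, Z))))))
  [17] S(S(add(add(add(SSZ, mul(Z, SSZ)), mul(Z, Z)), mul(add(SZ, mul(Z, Z)), add(mul(SZ, SSZ), mul(Z, Z))))))
  [18] S(S(add(add(S(add(SZ, mul(Z, SSZ))), mul(Z, Z)), mul(add(SZ, mul(Z, Z)), add(mul(SZ, SSZ), mul(Z, Z))))))
  [19] S(S(add(S(add(add(SZ, mul(Z, SSZ)), mul(Z, Z))), mul(add(SZ, mul(Z, Z)), add(mul(SZ, SSZ), mul(Z, Z))))))
  [20] S(S(S(add(add(add(SZ, mul(Z, SSZ)), mul(Z, Z)), mul(add(SZ, mul(Z, Z)), add(mul(SZ, SSZ), mul(Z, Z)))))))
  [21] S(S(S(add(add(S(add(Z, mul(Z, SSZ))), mul(Z, Z)), mul(add(SZ, mul(Z, Z)), add(mul(SZ, SSZ), mul(Z, Z)))))))
  [22] S(S(S(add(S(add(add(Z, mul(Z, SSZ)), mul(Z, Z))), mul(add(SZ, mul(Z, Z)), add(mul(SZ, SSZ), mul(Z, Z)))))))
  [23] S(S(S(S(add(add(add(Z, mul(Z, SSZ)), mul(Z, Z)), mul(add(SZ, mul(Z, Z)), add(mul(SZ, SSZ), mul(Z, Z))))))))
  [24] S(S(S(S(add(add(mul(Z, SSZ), mul(Z, Z)), mul(add(SZ, mul(Z, Z)), add(mul(SZ, SSZ), mul(Z, Z))))))))
  [25] S(S(S(S(add(add(Z, mul(Z, Z)), mul(add(SZ, mul(Z, Z)), add(mul(SZ, SSZ), mul(Z, Z))))))))
  [26] S(S(S(S(add(mul(Z, Z), mul(add(SZ, mul(Z, Z)), add(mul(SZ, SSZ), mul(Z, Z))))))))
  [27] S(S(S(S(add(Z, mul(add(SZ, mul(Z, Z)), add(mul(SZ, SSZ), mul(Z, Z))))))))
  [28] S(S(S(S(mul(add(SZ, mul(Z, Z)), add(mul(SZ, SSZ), mul(Z, Z)))))))
  [29] S(S(S(S(mul(S(add(Z, mul(Z, Z))), add(mul(SZ, SSZ), mul(Z, Z)))))))
  [30] S(S(S(S(add(add(mul(SZ, SSZ), mul(Z, Z)), mul(add(Z, mul(Z, Z)), add(mul(SZ, SSZ), mul(Z, Z))))))))
  [31] S(S(S(S(add(add(add(SSZ, mul(Z, SSZ)), mul(Z, Z)), mul(add(Z, mul(Z, Z)), add(mul(SZ, SSZ), mul(Z, Z))))))))
  [32] S(S(S(S(add(add(S(add(SZ, mul(Z, SSZ))), mul(Z, Z)), mul(add(Z, mul(Z, Z)), add(mul(SZ, SSZ), mul(Z, Z))))))))
  [33] S(S(S(S(add(S(add(add(SZ, mul(Z, SSZ)), mul(Z, Z))), mul(add(Z, mul(Z, Z)), add(mul(SZ, SSZ), mul(Z, Z))))))))
  [34] S(S(S(S(S(add(add(add(SZ, mul(Z, SSZ)), mul(Z, Z)), mul(add(Z, mul(Z, Z)), add(mul(SZ, SSZ), mul(Z, Z)))))))))
  [35] S(S(S(S(S(add(add(S(add(Z, mul(Z, SSZ))), mul(Z, Z)), mul(add(Z, mul(Z, Z)), add(mul(SZ, SSZ), mul(Z, Z)))))))))
  [36] S(S(S(S(S(add(S(add(add(Z, mul(Z, SSZ)), mul(Z, Z))), mul(add(Z, mul(Z, Z)), add(mul(SZ, SSZ), mul(Z, Z)))))))))
  [37] S(S(S(S(S(S(add(add(add(Z, mul(Z, SSZ)), mul(Z, Z)), mul(add(Z, mul(Z, Z)), add(mul(SZ, SSZ), mul(Z, Z))))))))))
  [38] S(S(S(S(S(S(add(add(mul(Z, SSZ), mul(Z, Z)), mul(add(Z, mul(Z, Z)), add(mul(SZ, SSZ), mul(Z, Z))))))))))
  [39] S(S(S(S(S(S(add(add(Z, mul(Z, Z)), mul(add(Z, mul(Z, Z)), add(mul(SZ, SSZ), mul(Z, Z))))))))))
  [40] S(S(S(S(S(S(add(mul(Z, Z), mul(add(Z, mul(Z, Z)), add(mul(SZ, SSZ), mul(Z, Z))))))))))
  [41] S(S(S(S(S(S(add(Z, mul(add(Z, mul(Z, Z)), add(mul(SZ, SSZ), mul(Z, Z))))))))))
  [42] S(S(S(S(S(S(mul(add(Z, mul(Z, Z)), add(mul(SZ, SSZ), mul(Z, Z)))))))))
  [43] S(S(S(S(S(S(mul(mul(Z, Z), add(mul(SZ, SSZ), mul(Z, Z)))))))))
  [44] S(S(S(S(S(S(mul(Z, add(mul(SZ, SSZ), mul(Z, Z)))))))))
  [45] S^6(Z)

Term B:
  start: add(add(SSZ, Z), mul(SSZ, SSZ))
  [1] add(S(add(SZ, Z)), mul(SSZ, SSZ))
  [2] S(add(add(SZ, Z), mul(SSZ, SSZ)))
  [3] S(add(S(add(Z, Z)), mul(SSZ, SSZ)))
  [4] S(S(add(add(Z, Z), mul(SSZ, SSZ))))
  [5] S(S(add(Z, mul(SSZ, SSZ))))
  [6] S(S(mul(SSZ, SSZ)))
  [7] S(S(add(SSZ, mul(SZ, SSZ))))
  [8] S(S(S(add(SZ, mul(SZ, SSZ)))))
  [9] S(S(S(S(add(Z, mul(SZ, SSZ))))))
  [10] S(S(S(S(mul(SZ, SSZ)))))
  [11] S(S(S(S(add(SSZ, mul(Z, SSZ))))))
  [12] S(S(S(S(S(add(SZ, mul(Z, SSZ)))))))
  [13] S(S(S(S(S(S(add(Z, mul(Z, SSZ))))))))
  [14] S(S(S(S(S(S(mul(Z, SSZ)))))))
  [15] S^6(Z)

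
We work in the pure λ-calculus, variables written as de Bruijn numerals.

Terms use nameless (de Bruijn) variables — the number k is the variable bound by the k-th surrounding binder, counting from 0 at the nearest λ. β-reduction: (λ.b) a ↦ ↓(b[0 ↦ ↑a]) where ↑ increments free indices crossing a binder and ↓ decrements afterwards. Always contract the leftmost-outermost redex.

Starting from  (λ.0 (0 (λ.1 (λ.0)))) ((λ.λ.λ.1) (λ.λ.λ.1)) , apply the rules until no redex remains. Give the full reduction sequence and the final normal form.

  start: (λ.0 (0 (λ.1 (λ.0)))) ((λ.λ.λ.1) (λ.λ.λ.1))
  [1] (λ.λ.λ.1) (λ.λ.λ.1) ((λ.λ.λ.1) (λ.λ.λ.1) (λ.(λ.λ.λ.1) (λ.λ.λ.1) (λ.0)))
  [2] (λ.λ.1) ((λ.λ.λ.1) (λ.λ.λ.1) (λ.(λ.λ.λ.1) (λ.λ.λ.1) (λ.0)))
  [3] λ.(λ.λ.λ.1) (λ.λ.λ.1) (λ.(λ.λ.λ.1) (λ.λ.λ.1) (λ.0))
  [4] λ.(λ.λ.1) (λ.(λ.λ.λ.1) (λ.λ.λ.1) (λ.0))
  [5] λ.λ.λ.(λ.λ.λ.1) (λ.λ.λ.1) (λ.0)
  [6] λ.λ.λ.(λ.λ.1) (λ.0)
  [7] λ.λ.λ.λ.λ.0

Answer: normal form = λ.λ.λ.λ.λ.0  (in 7 steps)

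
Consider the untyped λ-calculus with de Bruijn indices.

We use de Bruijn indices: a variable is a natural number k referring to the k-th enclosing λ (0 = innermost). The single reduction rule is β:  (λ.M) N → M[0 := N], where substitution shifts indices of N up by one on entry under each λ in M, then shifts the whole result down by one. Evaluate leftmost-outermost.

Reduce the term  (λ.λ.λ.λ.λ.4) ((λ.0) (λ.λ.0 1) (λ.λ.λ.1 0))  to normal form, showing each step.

  start: (λ.λ.λ.λ.λ.4) ((λ.0) (λ.λ.0 1) (λ.λ.λ.1 0))
  [1] λ.λ.λ.λ.(λ.0) (λ.λ.0 1) (λ.λ.λ.1 0)
  [2] λ.λ.λ.λ.(λ.λ.0 1) (λ.λ.λ.1 0)
  [3] λ.λ.λ.λ.λ.0 (λ.λ.λ.1 0)

Answer: normal form = λ.λ.λ.λ.λ.0 (λ.λ.λ.1 0)  (in 3 steps)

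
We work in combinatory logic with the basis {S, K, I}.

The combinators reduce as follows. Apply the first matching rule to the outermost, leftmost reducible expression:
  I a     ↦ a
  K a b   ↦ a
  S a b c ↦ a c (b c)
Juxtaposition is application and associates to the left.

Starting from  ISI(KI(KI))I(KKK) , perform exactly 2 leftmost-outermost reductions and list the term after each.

  start: ISI(KI(KI))I(KKK)
  step 1: SI(KI(KI))I(KKK)
  step 2: II(KI(KI)I)(KKK)

Answer: after 2 steps: II(KI(KI)I)(KKK)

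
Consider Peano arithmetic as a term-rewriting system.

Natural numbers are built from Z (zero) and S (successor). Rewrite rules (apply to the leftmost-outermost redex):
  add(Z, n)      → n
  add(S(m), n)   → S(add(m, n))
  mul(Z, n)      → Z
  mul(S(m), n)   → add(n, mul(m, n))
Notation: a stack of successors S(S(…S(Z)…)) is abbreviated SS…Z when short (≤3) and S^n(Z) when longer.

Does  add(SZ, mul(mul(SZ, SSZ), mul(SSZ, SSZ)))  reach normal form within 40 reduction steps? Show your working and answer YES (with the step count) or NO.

  start: add(SZ, mul(mul(SZ, SSZ), mul(SSZ, SSZ)))
  [1] S(add(Z, mul(mul(SZ, SSZ), mul(SSZ, SSZ))))
  [2] S(mul(mul(SZ, SSZ), mul(SSZ, SSZ)))
  [3] S(mul(add(SSZ, mul(Z, SSZ)), mul(SSZ, SSZ)))
  [4] S(mul(S(add(SZ, mul(Z, SSZ))), mul(SSZ, SSZ)))
  [5] S(add(mul(SSZ, SSZ), mul(add(SZ, mul(Z, SSZ)), mul(SSZ, SSZ))))
  [6] S(add(add(SSZ, mul(SZ, SSZ)), mul(add(SZ, mul(Z, SSZ)), mul(SSZ, SSZ))))
  [7] S(add(S(add(SZ, mul(SZ, SSZ))), mul(add(SZ, mul(Z, SSZ)), mul(SSZ, SSZ))))
  [8] S(S(add(add(SZ, mul(SZ, SSZ)), mul(add(SZ, mul(Z, SSZ)), mul(SSZ, SSZ)))))
  [9] S(S(add(S(add(Z, mul(SZ, SSZ))), mul(add(SZ, mul(Z, SSZ)), mul(SSZ, SSZ)))))
  [10] S(S(S(add(add(Z, mul(SZ, SSZ)), mul(add(SZ, mul(Z, SSZ)), mul(SSZ, SSZ))))))
  [11] S(S(S(add(mul(SZ, SSZ), mul(add(SZ, mul(Z, SSZ)), mul(SSZ, SSZ))))))
  [12] S(S(S(add(add(SSZ, mul(Z, SSZ)), mul(add(SZ, mul(Z, SSZ)), mul(SSZ, SSZ))))))
  [13] S(S(S(add(S(add(SZ, mul(Z, SSZ))), mul(add(SZ, mul(Z, SSZ)), mul(SSZ, SSZ))))))
  [14] S(S(S(S(add(add(SZ, mul(Z, SSZ)), mul(add(SZ, mul(Z, SSZ)), mul(SSZ, SSZ)))))))
  [15] S(S(S(S(add(S(add(Z, mul(Z, SSZ))), mul(add(SZ, mul(Z, SSZ)), mul(SSZ, SSZ)))))))
  [16] S(S(S(S(S(add(add(Z, mul(Z, SSZ)), mul(add(SZ, mul(Z, SSZ)), mul(SSZ, SSZ))))))))
  [17] S(S(S(S(S(add(mul(Z, SSZ), mul(add(SZ, mul(Z, SSZ)), mul(SSZ, SSZ))))))))
  [18] S(S(S(S(S(add(Z, mul(add(SZ, mul(Z, SSZ)), mul(SSZ, SSZ))))))))
  [19] S(S(S(S(S(mul(add(SZ, mul(Z, SSZ)), mul(SSZ, SSZ)))))))
  [20] S(S(S(S(S(mul(S(add(Z, mul(Z, SSZ))), mul(SSZ, SSZ)))))))
  [21] S(S(S(S(S(add(mul(SSZ, SSZ), mul(add(Z, mul(Z, SSZ)), mul(SSZ, SSZ))))))))
  [22] S(S(S(S(S(add(add(SSZ, mul(SZ, SSZ)), mul(add(Z, mul(Z, SSZ)), mul(SSZ, SSZ))))))))
  [23] S(S(S(S(S(add(S(add(SZ, mul(SZ, SSZ))), mul(add(Z, mul(Z, SSZ)), mul(SSZ, SSZ))))))))
  [24] S(S(S(S(S(S(add(add(SZ, mul(SZ, SSZ)), mul(add(Z, mul(Z, SSZ)), mul(SSZ, SSZ)))))))))
  [25] S(S(S(S(S(S(add(S(add(Z, mul(SZ, SSZ))), mul(add(Z, mul(Z, SSZ)), mul(SSZ, SSZ)))))))))
  [26] S(S(S(S(S(S(S(add(add(Z, mul(SZ, SSZ)), mul(add(Z, mul(Z, SSZ)), mul(SSZ, SSZ))))))))))
  [27] S(S(S(S(S(S(S(add(mul(SZ, SSZ), mul(add(Z, mul(Z, SSZ)), mul(SSZ, SSZ))))))))))
  [28] S(S(S(S(S(S(S(add(add(SSZ, mul(Z, SSZ)), mul(add(Z, mul(Z, SSZ)), mul(SSZ, SSZ))))))))))
  [29] S(S(S(S(S(S(S(add(S(add(SZ, mul(Z, SSZ))), mul(add(Z, mul(Z, SSZ)), mul(SSZ, SSZ))))))))))
  [30] S(S(S(S(S(S(S(S(add(add(SZ, mul(Z, SSZ)), mul(add(Z, mul(Z, SSZ)), mul(SSZ, SSZ)))))))))))
  [31] S(S(S(S(S(S(S(S(add(S(add(Z, mul(Z, SSZ))), mul(add(Z, mul(Z, SSZ)), mul(SSZ, SSZ)))))))))))
  [32] S(S(S(S(S(S(S(S(S(add(add(Z, mul(Z, SSZ)), mul(add(Z, mul(Z, SSZ)), mul(SSZ, SSZ))))))))))))
  [33] S(S(S(S(S(S(S(S(S(add(mul(Z, SSZ), mul(add(Z, mul(Z, SSZ)), mul(SSZ, SSZ))))))))))))
  [34] S(S(S(S(S(S(S(S(S(add(Z, mul(add(Z, mul(Z, SSZ)), mul(SSZ, SSZ))))))))))))
  [35] S(S(S(S(S(S(S(S(S(mul(add(Z, mul(Z, SSZ)), mul(SSZ, SSZ)))))))))))
  [36] S(S(S(S(S(S(S(S(S(mul(mul(Z, SSZ), mul(SSZ, SSZ)))))))))))
  [37] S(S(S(S(S(S(S(S(S(mul(Z, mul(SSZ, SSZ)))))))))))
  [38] S^9(Z)

Answer: YES — reaches normal form S^9(Z) in 38 ≤ 40 steps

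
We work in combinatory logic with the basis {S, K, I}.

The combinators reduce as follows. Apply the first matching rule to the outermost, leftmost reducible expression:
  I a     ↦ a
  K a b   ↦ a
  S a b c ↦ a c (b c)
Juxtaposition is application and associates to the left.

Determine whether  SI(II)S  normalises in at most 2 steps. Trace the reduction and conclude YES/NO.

  start: SI(II)S
  [1] IS(IIS)
  [2] S(IIS)

Answer: NO — after 2 steps the term is S(IIS), not yet normal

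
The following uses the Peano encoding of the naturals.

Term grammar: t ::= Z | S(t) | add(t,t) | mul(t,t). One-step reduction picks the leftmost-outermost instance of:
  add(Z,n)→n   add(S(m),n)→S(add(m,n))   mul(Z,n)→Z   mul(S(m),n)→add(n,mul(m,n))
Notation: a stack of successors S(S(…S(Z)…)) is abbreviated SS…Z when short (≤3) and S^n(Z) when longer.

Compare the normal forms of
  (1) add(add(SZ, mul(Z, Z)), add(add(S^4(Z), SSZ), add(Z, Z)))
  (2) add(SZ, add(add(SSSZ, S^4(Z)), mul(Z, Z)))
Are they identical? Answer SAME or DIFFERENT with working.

Term A:
  start: add(add(SZ, mul(Z, Z)), add(add(S^4(Z), SSZ), add(Z, Z)))
  step 1: add(S(add(Z, mul(Z, Z))), add(add(S^4(Z), SSZ), add(Z, Z)))
  step 2: S(add(add(Z, mul(Z, Z)), add(add(S^4(Z), SSZ), add(Z, Z))))
  step 3: S(add(mul(Z, Z), add(add(S^4(Z), SSZ), add(Z, Z))))
  step 4: S(add(Z, add(add(S^4(Z), SSZ), add(Z, Z))))
  step 5: S(add(add(S^4(Z), SSZ), add(Z, Z)))
  step 6: S(add(S(add(SSSZ, SSZ)), add(Z, Z)))
  step 7: S(S(add(add(SSSZ, SSZ), add(Z, Z))))
  step 8: S(S(add(S(add(SSZ, SSZ)), add(Z, Z))))
  step 9: S(S(S(add(add(SSZ, SSZ), add(Z, Z)))))
  step 10: S(S(S(add(S(add(SZ, SSZ)), add(Z, Z)))))
  step 11: S(S(S(S(add(add(SZ, SSZ), add(Z, Z))))))
  step 12: S(S(S(S(add(S(add(Z, SSZ)), add(Z, Z))))))
  step 13: S(S(S(S(S(add(add(Z, SSZ), add(Z, Z)))))))
  step 14: S(S(S(S(S(add(SSZ, add(Z, Z)))))))
  step 15: S(S(S(S(S(S(add(SZ, add(Z, Z))))))))
  step 16: S(S(S(S(S(S(S(add(Z, add(Z, Z)))))))))
  step 17: S(S(S(S(S(S(S(add(Z, Z))))))))
  step 18: S^7(Z)

Term B:
  start: add(SZ, add(add(SSSZ, S^4(Z)), mul(Z, Z)))
  step 1: S(add(Z, add(add(SSSZ, S^4(Z)), mul(Z, Z))))
  step 2: S(add(add(SSSZ, S^4(Z)), mul(Z, Z)))
  step 3: S(add(S(add(SSZ, S^4(Z))), mul(Z, Z)))
  step 4: S(S(add(add(SSZ, S^4(Z)), mul(Z, Z))))
  step 5: S(S(add(S(add(SZ, S^4(Z))), mul(Z, Z))))
  step 6: S(S(S(add(add(SZ, S^4(Z)), mul(Z, Z)))))
  step 7: S(S(S(add(S(add(Z, S^4(Z))), mul(Z, Z)))))
  step 8: S(S(S(S(add(add(Z, S^4(Z)), mul(Z, Z))))))
  step 9: S(S(S(S(add(S^4(Z), mul(Z, Z))))))
  step 10: S(S(S(S(S(add(SSSZ, mul(Z, Z)))))))
  step 11: S(S(S(S(S(S(add(SSZ, mul(Z, Z))))))))
  step 12: S(S(S(S(S(S(S(add(SZ, mul(Z, Z)))))))))
  step 13: S(S(S(S(S(S(S(S(add(Z, mul(Z, Z))))))))))
  step 14: S(S(S(S(S(S(S(S(mul(Z, Z)))))))))
  step 15: S^8(Z)

Answer: DIFFERENT — A ⇓ S^7(Z), B ⇓ S^8(Z)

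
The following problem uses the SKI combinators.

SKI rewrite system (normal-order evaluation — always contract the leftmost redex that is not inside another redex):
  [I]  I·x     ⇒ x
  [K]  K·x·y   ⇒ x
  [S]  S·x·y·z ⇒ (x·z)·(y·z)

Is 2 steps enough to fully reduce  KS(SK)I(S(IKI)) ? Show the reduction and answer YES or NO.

Answer: YES — reaches normal form SI(S(KI)) in 2 ≤ 2 steps

Derivation:
  start: KS(SK)I(S(IKI))
  →1  SI(S(IKI))
  →2  SI(S(KI))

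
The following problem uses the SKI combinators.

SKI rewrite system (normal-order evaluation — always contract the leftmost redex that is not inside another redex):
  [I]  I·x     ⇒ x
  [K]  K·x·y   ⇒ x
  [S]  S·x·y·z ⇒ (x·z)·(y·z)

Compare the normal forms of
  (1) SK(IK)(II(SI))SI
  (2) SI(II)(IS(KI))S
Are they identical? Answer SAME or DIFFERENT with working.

Answer: DIFFERENT — A ⇓ SI, B ⇓ S(KI)S

Working:
Term A:
  start: SK(IK)(II(SI))SI
  step 1: K(II(SI))(IK(II(SI)))SI
  step 2: II(SI)SI
  step 3: I(SI)SI
  step 4: SISI
  step 5: II(SI)
  step 6: I(SI)
  step 7: SI

Term B:
  start: SI(II)(IS(KI))S
  step 1: I(IS(KI))(II(IS(KI)))S
  step 2: IS(KI)(II(IS(KI)))S
  step 3: S(KI)(II(IS(KI)))S
  step 4: KIS(II(IS(KI))S)
  step 5: I(II(IS(KI))S)
  step 6: II(IS(KI))S
  step 7: I(IS(KI))S
  step 8: IS(KI)S
  step 9: S(KI)S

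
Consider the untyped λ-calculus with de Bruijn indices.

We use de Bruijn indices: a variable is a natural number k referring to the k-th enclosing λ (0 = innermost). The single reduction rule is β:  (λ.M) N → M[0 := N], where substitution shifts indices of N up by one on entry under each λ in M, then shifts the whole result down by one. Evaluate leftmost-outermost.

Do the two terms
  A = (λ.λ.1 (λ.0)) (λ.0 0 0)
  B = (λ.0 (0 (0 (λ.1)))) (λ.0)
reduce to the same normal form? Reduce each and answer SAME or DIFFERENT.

Answer: SAME — A ⇓ λ.λ.0, B ⇓ λ.λ.0

Reduction:
Term A:
  start: (λ.λ.1 (λ.0)) (λ.0 0 0)
  [1] λ.(λ.0 0 0) (λ.0)
  [2] λ.(λ.0) (λ.0) (λ.0)
  [3] λ.(λ.0) (λ.0)
  [4] λ.λ.0

Term B:
  start: (λ.0 (0 (0 (λ.1)))) (λ.0)
  [1] (λ.0) ((λ.0) ((λ.0) (λ.λ.0)))
  [2] (λ.0) ((λ.0) (λ.λ.0))
  [3] (λ.0) (λ.λ.0)
  [4] λ.λ.0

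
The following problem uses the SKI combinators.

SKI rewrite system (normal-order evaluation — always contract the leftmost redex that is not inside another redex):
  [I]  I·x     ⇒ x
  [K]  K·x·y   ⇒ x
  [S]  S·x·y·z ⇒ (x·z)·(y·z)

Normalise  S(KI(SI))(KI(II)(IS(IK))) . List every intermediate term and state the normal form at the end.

Answer: normal form = SI(SK)  (in 5 steps)

Derivation:
  start: S(KI(SI))(KI(II)(IS(IK)))
  [1] SI(KI(II)(IS(IK)))
  [2] SI(I(IS(IK)))
  [3] SI(IS(IK))
  [4] SI(S(IK))
  [5] SI(SK)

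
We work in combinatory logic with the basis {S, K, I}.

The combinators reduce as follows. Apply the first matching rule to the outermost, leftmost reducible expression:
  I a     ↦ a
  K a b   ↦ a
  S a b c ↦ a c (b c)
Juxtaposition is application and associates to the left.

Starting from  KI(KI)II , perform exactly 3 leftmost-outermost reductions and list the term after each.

  start: KI(KI)II
  [1] III
  [2] II
  [3] I

Answer: after 3 steps: I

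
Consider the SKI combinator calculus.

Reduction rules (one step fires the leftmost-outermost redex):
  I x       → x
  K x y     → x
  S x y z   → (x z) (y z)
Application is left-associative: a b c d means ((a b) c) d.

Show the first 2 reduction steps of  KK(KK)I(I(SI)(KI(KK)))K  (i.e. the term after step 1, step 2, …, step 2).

Answer: after 2 steps: IK

Reduction:
  start: KK(KK)I(I(SI)(KI(KK)))K
  step 1: KI(I(SI)(KI(KK)))K
  step 2: IK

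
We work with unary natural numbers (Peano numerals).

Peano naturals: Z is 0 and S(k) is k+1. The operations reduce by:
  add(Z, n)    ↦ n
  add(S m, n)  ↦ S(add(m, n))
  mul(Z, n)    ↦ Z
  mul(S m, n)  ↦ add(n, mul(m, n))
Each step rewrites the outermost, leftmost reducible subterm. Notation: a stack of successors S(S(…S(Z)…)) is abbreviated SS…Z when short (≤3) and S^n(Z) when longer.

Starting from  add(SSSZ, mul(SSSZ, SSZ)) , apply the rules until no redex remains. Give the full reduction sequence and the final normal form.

  start: add(SSSZ, mul(SSSZ, SSZ))
  [1] S(add(SSZ, mul(SSSZ, SSZ)))
  [2] S(S(add(SZ, mul(SSSZ, SSZ))))
  [3] S(S(S(add(Z, mul(SSSZ, SSZ)))))
  [4] S(S(S(mul(SSSZ, SSZ))))
  [5] S(S(S(add(SSZ, mul(SSZ, SSZ)))))
  [6] S(S(S(S(add(SZ, mul(SSZ, SSZ))))))
  [7] S(S(S(S(S(add(Z, mul(SSZ, SSZ)))))))
  [8] S(S(S(S(S(mul(SSZ, SSZ))))))
  [9] S(S(S(S(S(add(SSZ, mul(SZ, SSZ)))))))
  [10] S(S(S(S(S(S(add(SZ, mul(SZ, SSZ))))))))
  [11] S(S(S(S(S(S(S(add(Z, mul(SZ, SSZ)))))))))
  [12] S(S(S(S(S(S(S(mul(SZ, SSZ))))))))
  [13] S(S(S(S(S(S(S(add(SSZ, mul(Z, SSZ)))))))))
  [14] S(S(S(S(S(S(S(S(add(SZ, mul(Z, SSZ))))))))))
  [15] S(S(S(S(S(S(S(S(S(add(Z, mul(Z, SSZ)))))))))))
  [16] S(S(S(S(S(S(S(S(S(mul(Z, SSZ))))))))))
  [17] S^9(Z)

Answer: normal form = S^9(Z)  (in 17 steps)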